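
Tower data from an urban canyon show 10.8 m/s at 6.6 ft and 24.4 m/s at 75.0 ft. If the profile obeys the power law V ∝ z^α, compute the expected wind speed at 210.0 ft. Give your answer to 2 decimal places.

First find α: α = ln(V₂/V₁)/ln(z₂/z₁) = ln(24.4/10.8)/ln(75.0/6.6) = 0.81504/2.43042 = 0.3353
Extrapolate from 75.0 ft to 210.0 ft: V₃ = 24.4 × (210.0/75.0)^0.3353 = 24.4 × 1.4124 = 34.4622 m/s

34.46 m/s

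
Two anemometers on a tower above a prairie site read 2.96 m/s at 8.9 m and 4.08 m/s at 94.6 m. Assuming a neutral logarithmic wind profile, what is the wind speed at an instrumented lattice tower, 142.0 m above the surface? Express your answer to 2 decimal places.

Log law: V ∝ ln(z/z₀). From the pair, with r = V₁/V₂ = 0.72549,
ln z₀ = (ln z₁ − r·ln z₂)/(1 − r) = (2.1861 − 0.72549×4.5497)/0.27451 = -4.0606 → z₀ = 0.01724 m
V₃ = V₁ · ln(z₃/z₀)/ln(z₁/z₀) = 2.96 × 9.0164/6.2467 = 4.2725 m/s

4.27 m/s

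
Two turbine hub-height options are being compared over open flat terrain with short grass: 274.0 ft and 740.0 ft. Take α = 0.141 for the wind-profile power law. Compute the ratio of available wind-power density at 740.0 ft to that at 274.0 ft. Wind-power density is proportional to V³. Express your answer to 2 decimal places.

1.52

Speed ratio: V_B/V_A = (z_B/z_A)^α = (740.0/274.0)^0.141 = (2.7007)^0.141 = 1.15037
Power-density ratio: P_B/P_A = (V_B/V_A)³ = (1.15037)³ = 1.52236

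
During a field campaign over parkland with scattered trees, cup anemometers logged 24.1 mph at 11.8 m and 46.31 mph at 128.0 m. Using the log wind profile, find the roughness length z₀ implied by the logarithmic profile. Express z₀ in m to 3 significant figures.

z₀ ≈ 0.888 m

Log law: V(z) ∝ ln(z/z₀). With r = V₁/V₂ = 24.1/46.31 = 0.52041,
r · ln(z₂/z₀) = ln(z₁/z₀) ⇒ ln z₀ = (ln z₁ − r·ln z₂)/(1 − r)
ln z₀ = (2.46810 − 0.52041×4.85203) / 0.47959 = -0.1187
z₀ = exp(-0.1187) = 0.8881 m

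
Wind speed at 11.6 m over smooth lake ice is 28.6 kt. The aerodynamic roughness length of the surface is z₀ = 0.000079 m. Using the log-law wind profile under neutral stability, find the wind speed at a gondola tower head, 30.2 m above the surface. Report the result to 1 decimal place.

30.9 kt

Log law: V(z) ∝ ln(z/z₀), so V₂/V₁ = ln(z₂/z₀) / ln(z₁/z₀).
ln(30.2/0.000079) = 12.8539, ln(11.6/0.000079) = 11.8971
V₂ = 28.6 × 12.8539/11.8971 = 28.6 × 1.0804 = 30.9002 kt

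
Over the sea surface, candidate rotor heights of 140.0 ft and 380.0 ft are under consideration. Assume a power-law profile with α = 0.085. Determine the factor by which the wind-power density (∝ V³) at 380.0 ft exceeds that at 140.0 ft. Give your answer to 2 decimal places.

Speed ratio: V_B/V_A = (z_B/z_A)^α = (380.0/140.0)^0.085 = (2.7143)^0.085 = 1.08858
Power-density ratio: P_B/P_A = (V_B/V_A)³ = (1.08858)³ = 1.28998

1.29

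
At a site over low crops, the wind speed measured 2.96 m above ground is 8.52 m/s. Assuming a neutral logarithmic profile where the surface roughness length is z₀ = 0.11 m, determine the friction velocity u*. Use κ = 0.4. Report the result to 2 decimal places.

Log law: V(z) = (u*/κ) · ln(z/z₀) ⇒ u* = κ · V / ln(z/z₀)
u* = 0.4 × 8.52 / ln(2.96/0.11) = 0.4 × 8.52 / 3.2925
   = 3.4080 / 3.2925 = 1.0351 m/s

u* ≈ 1.04 m/s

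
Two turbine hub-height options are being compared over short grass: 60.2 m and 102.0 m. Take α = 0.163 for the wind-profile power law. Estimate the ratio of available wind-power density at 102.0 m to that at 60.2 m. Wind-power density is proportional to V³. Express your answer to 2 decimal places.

1.29

Speed ratio: V_B/V_A = (z_B/z_A)^α = (102.0/60.2)^0.163 = (1.6944)^0.163 = 1.08975
Power-density ratio: P_B/P_A = (V_B/V_A)³ = (1.08975)³ = 1.29414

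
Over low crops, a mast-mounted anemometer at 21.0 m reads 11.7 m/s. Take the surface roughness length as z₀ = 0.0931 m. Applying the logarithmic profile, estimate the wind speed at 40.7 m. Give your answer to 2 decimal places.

13.13 m/s

Log law: V(z) ∝ ln(z/z₀), so V₂/V₁ = ln(z₂/z₀) / ln(z₁/z₀).
ln(40.7/0.0931) = 6.0803, ln(21.0/0.0931) = 5.4186
V₂ = 11.7 × 6.0803/5.4186 = 11.7 × 1.1221 = 13.1288 m/s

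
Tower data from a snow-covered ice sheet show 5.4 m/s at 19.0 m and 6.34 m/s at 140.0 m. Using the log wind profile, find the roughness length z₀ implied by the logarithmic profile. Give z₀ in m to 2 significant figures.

z₀ ≈ 0.00020 m

Log law: V(z) ∝ ln(z/z₀). With r = V₁/V₂ = 5.4/6.34 = 0.85174,
r · ln(z₂/z₀) = ln(z₁/z₀) ⇒ ln z₀ = (ln z₁ − r·ln z₂)/(1 − r)
ln z₀ = (2.94444 − 0.85174×4.94164) / 0.14826 = -8.5289
z₀ = exp(-8.5289) = 0.0001977 m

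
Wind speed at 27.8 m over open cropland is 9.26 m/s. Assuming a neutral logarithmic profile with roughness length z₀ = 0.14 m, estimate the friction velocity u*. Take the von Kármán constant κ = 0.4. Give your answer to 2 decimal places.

Log law: V(z) = (u*/κ) · ln(z/z₀) ⇒ u* = κ · V / ln(z/z₀)
u* = 0.4 × 9.26 / ln(27.8/0.14) = 0.4 × 9.26 / 5.2911
   = 3.7040 / 5.2911 = 0.7000 m/s

u* ≈ 0.70 m/s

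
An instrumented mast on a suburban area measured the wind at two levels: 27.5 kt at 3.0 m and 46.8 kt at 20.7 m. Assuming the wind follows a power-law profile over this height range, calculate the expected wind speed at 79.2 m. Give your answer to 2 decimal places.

67.71 kt

First find α: α = ln(V₂/V₁)/ln(z₂/z₁) = ln(46.8/27.5)/ln(20.7/3.0) = 0.53170/1.93152 = 0.2753
Extrapolate from 20.7 m to 79.2 m: V₃ = 46.8 × (79.2/20.7)^0.2753 = 46.8 × 1.4468 = 67.7116 kt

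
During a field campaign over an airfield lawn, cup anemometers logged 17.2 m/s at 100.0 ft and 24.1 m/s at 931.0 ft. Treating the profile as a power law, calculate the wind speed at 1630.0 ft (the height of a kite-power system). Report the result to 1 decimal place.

26.2 m/s

First find α: α = ln(V₂/V₁)/ln(z₂/z₁) = ln(24.1/17.2)/ln(931.0/100.0) = 0.33730/2.23109 = 0.1512
Extrapolate from 931.0 ft to 1630.0 ft: V₃ = 24.1 × (1630.0/931.0)^0.1512 = 24.1 × 1.0884 = 26.2295 m/s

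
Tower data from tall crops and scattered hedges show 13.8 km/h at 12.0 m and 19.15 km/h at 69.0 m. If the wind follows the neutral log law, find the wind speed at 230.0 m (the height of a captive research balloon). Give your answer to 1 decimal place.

22.8 km/h

Log law: V ∝ ln(z/z₀). From the pair, with r = V₁/V₂ = 0.72063,
ln z₀ = (ln z₁ − r·ln z₂)/(1 − r) = (2.4849 − 0.72063×4.2341)/0.27937 = -2.0270 → z₀ = 0.1317 m
V₃ = V₁ · ln(z₃/z₀)/ln(z₁/z₀) = 13.8 × 7.4651/4.5120 = 22.8324 km/h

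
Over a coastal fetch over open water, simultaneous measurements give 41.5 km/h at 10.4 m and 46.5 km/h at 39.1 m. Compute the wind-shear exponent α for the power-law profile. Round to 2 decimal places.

α ≈ 0.09

Power law: V₂/V₁ = (z₂/z₁)^α ⇒ α = ln(V₂/V₁) / ln(z₂/z₁)
α = ln(46.5/41.5) / ln(39.1/10.4) = ln(1.1205) / ln(3.7596)
  = 0.11376 / 1.32432 = 0.08590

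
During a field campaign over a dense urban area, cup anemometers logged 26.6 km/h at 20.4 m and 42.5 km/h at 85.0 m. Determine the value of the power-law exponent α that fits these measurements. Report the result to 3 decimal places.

α ≈ 0.328

Power law: V₂/V₁ = (z₂/z₁)^α ⇒ α = ln(V₂/V₁) / ln(z₂/z₁)
α = ln(42.5/26.6) / ln(85.0/20.4) = ln(1.5977) / ln(4.1667)
  = 0.46859 / 1.42712 = 0.32835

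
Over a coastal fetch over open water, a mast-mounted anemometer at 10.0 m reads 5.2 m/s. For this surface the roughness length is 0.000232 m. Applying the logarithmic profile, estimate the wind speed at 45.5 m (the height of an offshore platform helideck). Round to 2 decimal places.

5.94 m/s

Log law: V(z) ∝ ln(z/z₀), so V₂/V₁ = ln(z₂/z₀) / ln(z₁/z₀).
ln(45.5/0.000232) = 12.1865, ln(10.0/0.000232) = 10.6714
V₂ = 5.2 × 12.1865/10.6714 = 5.2 × 1.1420 = 5.9383 m/s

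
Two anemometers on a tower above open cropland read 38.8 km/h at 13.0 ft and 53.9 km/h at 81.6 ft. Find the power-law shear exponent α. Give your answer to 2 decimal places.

α ≈ 0.18

Power law: V₂/V₁ = (z₂/z₁)^α ⇒ α = ln(V₂/V₁) / ln(z₂/z₁)
α = ln(53.9/38.8) / ln(81.6/13.0) = ln(1.3892) / ln(6.2769)
  = 0.32871 / 1.83688 = 0.17895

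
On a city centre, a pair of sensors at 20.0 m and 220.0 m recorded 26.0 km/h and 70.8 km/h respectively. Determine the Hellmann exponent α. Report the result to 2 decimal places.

Power law: V₂/V₁ = (z₂/z₁)^α ⇒ α = ln(V₂/V₁) / ln(z₂/z₁)
α = ln(70.8/26.0) / ln(220.0/20.0) = ln(2.7231) / ln(11.0000)
  = 1.00176 / 2.39790 = 0.41777

α ≈ 0.42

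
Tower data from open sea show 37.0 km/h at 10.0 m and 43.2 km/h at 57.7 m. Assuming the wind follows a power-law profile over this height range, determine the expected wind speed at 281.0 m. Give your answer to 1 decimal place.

First find α: α = ln(V₂/V₁)/ln(z₂/z₁) = ln(43.2/37.0)/ln(57.7/10.0) = 0.15492/1.75267 = 0.0884
Extrapolate from 57.7 m to 281.0 m: V₃ = 43.2 × (281.0/57.7)^0.0884 = 43.2 × 1.1502 = 49.6885 km/h

49.7 km/h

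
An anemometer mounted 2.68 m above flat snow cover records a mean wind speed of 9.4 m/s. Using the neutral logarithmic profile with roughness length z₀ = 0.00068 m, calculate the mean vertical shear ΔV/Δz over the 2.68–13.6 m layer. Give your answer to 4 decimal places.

Log law: V₂ = V₁ · ln(z₂/z₀)/ln(z₁/z₀) = 9.4 × 9.9035/8.2792 = 11.2441 m/s
ΔV/Δz = (11.2441 − 9.4)/(13.6 − 2.68) = 1.8441/10.9200 = 0.16888 m/s/m

0.1689 m/s/m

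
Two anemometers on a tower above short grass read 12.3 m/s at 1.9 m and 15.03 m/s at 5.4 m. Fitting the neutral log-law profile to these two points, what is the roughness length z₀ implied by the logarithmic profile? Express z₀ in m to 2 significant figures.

Log law: V(z) ∝ ln(z/z₀). With r = V₁/V₂ = 12.3/15.03 = 0.81836,
r · ln(z₂/z₀) = ln(z₁/z₀) ⇒ ln z₀ = (ln z₁ − r·ln z₂)/(1 − r)
ln z₀ = (0.64185 − 0.81836×1.68640) / 0.18164 = -4.0643
z₀ = exp(-4.0643) = 0.01717 m

z₀ ≈ 0.017 m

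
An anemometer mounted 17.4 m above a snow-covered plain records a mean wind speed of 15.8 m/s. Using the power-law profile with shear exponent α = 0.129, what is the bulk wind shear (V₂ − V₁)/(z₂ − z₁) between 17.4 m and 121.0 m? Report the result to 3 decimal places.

Power law: V₂ = V₁ · (z₂/z₁)^α = 15.8 × (6.9540)^0.129 = 20.2911 m/s
ΔV/Δz = (20.2911 − 15.8)/(121.0 − 17.4) = 4.4911/103.6000 = 0.04335 m/s/m

0.043 m/s/m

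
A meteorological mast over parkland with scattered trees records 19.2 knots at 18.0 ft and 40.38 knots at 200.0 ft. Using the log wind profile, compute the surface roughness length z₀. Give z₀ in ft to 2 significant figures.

Log law: V(z) ∝ ln(z/z₀). With r = V₁/V₂ = 19.2/40.38 = 0.47548,
r · ln(z₂/z₀) = ln(z₁/z₀) ⇒ ln z₀ = (ln z₁ − r·ln z₂)/(1 − r)
ln z₀ = (2.89037 − 0.47548×5.29832) / 0.52452 = 0.7075
z₀ = exp(0.7075) = 2.029 ft

z₀ ≈ 2.0 ft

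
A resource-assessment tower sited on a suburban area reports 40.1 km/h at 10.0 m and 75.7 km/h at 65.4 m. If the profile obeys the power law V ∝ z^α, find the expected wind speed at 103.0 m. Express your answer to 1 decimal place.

88.3 km/h

First find α: α = ln(V₂/V₁)/ln(z₂/z₁) = ln(75.7/40.1)/ln(65.4/10.0) = 0.63540/1.87794 = 0.3384
Extrapolate from 65.4 m to 103.0 m: V₃ = 75.7 × (103.0/65.4)^0.3384 = 75.7 × 1.1661 = 88.2752 km/h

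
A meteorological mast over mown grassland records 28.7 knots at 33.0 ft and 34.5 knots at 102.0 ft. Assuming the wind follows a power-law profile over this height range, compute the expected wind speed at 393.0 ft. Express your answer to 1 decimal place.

First find α: α = ln(V₂/V₁)/ln(z₂/z₁) = ln(34.5/28.7)/ln(102.0/33.0) = 0.18406/1.12847 = 0.1631
Extrapolate from 102.0 ft to 393.0 ft: V₃ = 34.5 × (393.0/102.0)^0.1631 = 34.5 × 1.2461 = 42.9899 knots

43.0 knots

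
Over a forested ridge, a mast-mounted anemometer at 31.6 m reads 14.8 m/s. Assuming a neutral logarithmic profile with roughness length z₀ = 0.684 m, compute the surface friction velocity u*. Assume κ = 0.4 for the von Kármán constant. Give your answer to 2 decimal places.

Log law: V(z) = (u*/κ) · ln(z/z₀) ⇒ u* = κ · V / ln(z/z₀)
u* = 0.4 × 14.8 / ln(31.6/0.684) = 0.4 × 14.8 / 3.8330
   = 5.9200 / 3.8330 = 1.5445 m/s

u* ≈ 1.54 m/s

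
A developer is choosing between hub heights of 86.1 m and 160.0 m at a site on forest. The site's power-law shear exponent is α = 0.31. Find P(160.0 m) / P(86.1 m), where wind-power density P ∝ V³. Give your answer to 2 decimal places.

1.78

Speed ratio: V_B/V_A = (z_B/z_A)^α = (160.0/86.1)^0.31 = (1.8583)^0.31 = 1.21179
Power-density ratio: P_B/P_A = (V_B/V_A)³ = (1.21179)³ = 1.77942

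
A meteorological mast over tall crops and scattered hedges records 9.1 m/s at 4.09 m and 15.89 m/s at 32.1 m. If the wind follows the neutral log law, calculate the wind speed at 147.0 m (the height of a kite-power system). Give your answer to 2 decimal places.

Log law: V ∝ ln(z/z₀). From the pair, with r = V₁/V₂ = 0.57269,
ln z₀ = (ln z₁ − r·ln z₂)/(1 − r) = (1.4085 − 0.57269×3.4689)/0.42731 = -1.3527 → z₀ = 0.2585 m
V₃ = V₁ · ln(z₃/z₀)/ln(z₁/z₀) = 9.1 × 6.3431/2.7612 = 20.9045 m/s

20.90 m/s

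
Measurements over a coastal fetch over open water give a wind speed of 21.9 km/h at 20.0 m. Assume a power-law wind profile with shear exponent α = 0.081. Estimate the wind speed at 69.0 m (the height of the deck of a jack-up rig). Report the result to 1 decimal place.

24.2 km/h

Power-law profile: V₂ = V₁ · (z₂/z₁)^α
V₂ = 21.9 × (69.0/20.0)^0.081 = 21.9 × (3.4500)^0.081
    = 21.9 × 1.1055 = 24.2107 km/h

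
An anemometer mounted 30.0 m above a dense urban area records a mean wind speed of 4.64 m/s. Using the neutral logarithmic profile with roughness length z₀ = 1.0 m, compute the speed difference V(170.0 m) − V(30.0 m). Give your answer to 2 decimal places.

Log law: V₂ = V₁ · ln(z₂/z₀)/ln(z₁/z₀) = 4.64 × 5.1358/3.4012 = 7.0064 m/s
ΔV = 7.0064 − 4.64 = 2.3664 m/s

2.37 m/s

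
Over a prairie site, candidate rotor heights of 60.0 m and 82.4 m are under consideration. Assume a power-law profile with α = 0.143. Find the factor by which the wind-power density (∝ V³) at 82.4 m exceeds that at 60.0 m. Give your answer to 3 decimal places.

1.146

Speed ratio: V_B/V_A = (z_B/z_A)^α = (82.4/60.0)^0.143 = (1.3733)^0.143 = 1.04641
Power-density ratio: P_B/P_A = (V_B/V_A)³ = (1.04641)³ = 1.14579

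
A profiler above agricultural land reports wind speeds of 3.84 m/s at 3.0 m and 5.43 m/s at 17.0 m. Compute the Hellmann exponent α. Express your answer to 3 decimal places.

α ≈ 0.200

Power law: V₂/V₁ = (z₂/z₁)^α ⇒ α = ln(V₂/V₁) / ln(z₂/z₁)
α = ln(5.43/3.84) / ln(17.0/3.0) = ln(1.4141) / ln(5.6667)
  = 0.34647 / 1.73460 = 0.19974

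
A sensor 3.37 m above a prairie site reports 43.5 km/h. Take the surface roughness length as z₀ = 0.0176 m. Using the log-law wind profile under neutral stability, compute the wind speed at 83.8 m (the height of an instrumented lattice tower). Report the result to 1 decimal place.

70.1 km/h

Log law: V(z) ∝ ln(z/z₀), so V₂/V₁ = ln(z₂/z₀) / ln(z₁/z₀).
ln(83.8/0.0176) = 8.4683, ln(3.37/0.0176) = 5.2548
V₂ = 43.5 × 8.4683/5.2548 = 43.5 × 1.6115 = 70.1021 km/h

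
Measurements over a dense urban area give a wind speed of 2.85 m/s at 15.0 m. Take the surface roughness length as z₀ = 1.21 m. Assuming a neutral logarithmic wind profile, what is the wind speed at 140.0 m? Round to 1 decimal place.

5.4 m/s

Log law: V(z) ∝ ln(z/z₀), so V₂/V₁ = ln(z₂/z₀) / ln(z₁/z₀).
ln(140.0/1.21) = 4.7510, ln(15.0/1.21) = 2.5174
V₂ = 2.85 × 4.7510/2.5174 = 2.85 × 1.8873 = 5.3787 m/s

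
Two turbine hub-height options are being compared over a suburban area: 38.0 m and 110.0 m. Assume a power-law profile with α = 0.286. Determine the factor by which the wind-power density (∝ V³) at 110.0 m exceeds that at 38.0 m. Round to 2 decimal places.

Speed ratio: V_B/V_A = (z_B/z_A)^α = (110.0/38.0)^0.286 = (2.8947)^0.286 = 1.35525
Power-density ratio: P_B/P_A = (V_B/V_A)³ = (1.35525)³ = 2.48920

2.49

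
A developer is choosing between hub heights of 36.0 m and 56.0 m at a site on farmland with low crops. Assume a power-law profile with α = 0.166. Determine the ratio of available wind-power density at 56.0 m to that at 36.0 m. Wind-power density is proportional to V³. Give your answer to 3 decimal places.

1.246

Speed ratio: V_B/V_A = (z_B/z_A)^α = (56.0/36.0)^0.166 = (1.5556)^0.166 = 1.07610
Power-density ratio: P_B/P_A = (V_B/V_A)³ = (1.07610)³ = 1.24612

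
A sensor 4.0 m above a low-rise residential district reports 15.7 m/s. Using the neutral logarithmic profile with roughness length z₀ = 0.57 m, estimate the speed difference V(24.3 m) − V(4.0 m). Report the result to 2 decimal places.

14.54 m/s

Log law: V₂ = V₁ · ln(z₂/z₀)/ln(z₁/z₀) = 15.7 × 3.7526/1.9484 = 30.2378 m/s
ΔV = 30.2378 − 15.7 = 14.5378 m/s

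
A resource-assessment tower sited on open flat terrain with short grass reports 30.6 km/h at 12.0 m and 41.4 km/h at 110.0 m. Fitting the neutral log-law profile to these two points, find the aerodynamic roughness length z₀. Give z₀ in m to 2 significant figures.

z₀ ≈ 0.023 m

Log law: V(z) ∝ ln(z/z₀). With r = V₁/V₂ = 30.6/41.4 = 0.73913,
r · ln(z₂/z₀) = ln(z₁/z₀) ⇒ ln z₀ = (ln z₁ − r·ln z₂)/(1 − r)
ln z₀ = (2.48491 − 0.73913×4.70048) / 0.26087 = -3.7926
z₀ = exp(-3.7926) = 0.02254 m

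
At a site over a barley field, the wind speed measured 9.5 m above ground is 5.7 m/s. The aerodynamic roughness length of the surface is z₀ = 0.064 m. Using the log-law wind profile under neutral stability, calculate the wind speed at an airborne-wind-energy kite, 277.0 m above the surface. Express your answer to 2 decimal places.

Log law: V(z) ∝ ln(z/z₀), so V₂/V₁ = ln(z₂/z₀) / ln(z₁/z₀).
ln(277.0/0.064) = 8.3729, ln(9.5/0.064) = 5.0002
V₂ = 5.7 × 8.3729/5.0002 = 5.7 × 1.6745 = 9.5448 m/s

9.54 m/s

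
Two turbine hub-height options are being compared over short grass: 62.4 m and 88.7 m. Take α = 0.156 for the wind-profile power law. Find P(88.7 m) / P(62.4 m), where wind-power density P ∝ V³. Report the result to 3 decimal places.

1.179

Speed ratio: V_B/V_A = (z_B/z_A)^α = (88.7/62.4)^0.156 = (1.4215)^0.156 = 1.05640
Power-density ratio: P_B/P_A = (V_B/V_A)³ = (1.05640)³ = 1.17891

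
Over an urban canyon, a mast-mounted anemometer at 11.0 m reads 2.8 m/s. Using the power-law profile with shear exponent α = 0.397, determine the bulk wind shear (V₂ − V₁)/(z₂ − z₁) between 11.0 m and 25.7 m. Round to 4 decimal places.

0.0763 m/s/m

Power law: V₂ = V₁ · (z₂/z₁)^α = 2.8 × (2.3364)^0.397 = 3.9216 m/s
ΔV/Δz = (3.9216 − 2.8)/(25.7 − 11.0) = 1.1216/14.7000 = 0.07630 m/s/m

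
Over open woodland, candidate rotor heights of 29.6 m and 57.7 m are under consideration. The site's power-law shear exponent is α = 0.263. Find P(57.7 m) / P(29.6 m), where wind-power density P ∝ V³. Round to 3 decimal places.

1.693

Speed ratio: V_B/V_A = (z_B/z_A)^α = (57.7/29.6)^0.263 = (1.9493)^0.263 = 1.19190
Power-density ratio: P_B/P_A = (V_B/V_A)³ = (1.19190)³ = 1.69324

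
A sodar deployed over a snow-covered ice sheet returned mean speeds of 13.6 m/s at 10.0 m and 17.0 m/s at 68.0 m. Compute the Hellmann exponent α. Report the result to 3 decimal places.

α ≈ 0.116

Power law: V₂/V₁ = (z₂/z₁)^α ⇒ α = ln(V₂/V₁) / ln(z₂/z₁)
α = ln(17.0/13.6) / ln(68.0/10.0) = ln(1.2500) / ln(6.8000)
  = 0.22314 / 1.91692 = 0.11641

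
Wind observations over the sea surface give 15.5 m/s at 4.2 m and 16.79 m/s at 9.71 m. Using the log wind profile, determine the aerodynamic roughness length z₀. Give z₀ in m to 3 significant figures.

Log law: V(z) ∝ ln(z/z₀). With r = V₁/V₂ = 15.5/16.79 = 0.92317,
r · ln(z₂/z₀) = ln(z₁/z₀) ⇒ ln z₀ = (ln z₁ − r·ln z₂)/(1 − r)
ln z₀ = (1.43508 − 0.92317×2.27316) / 0.07683 = -8.6348
z₀ = exp(-8.6348) = 0.0001778 m

z₀ ≈ 0.000178 m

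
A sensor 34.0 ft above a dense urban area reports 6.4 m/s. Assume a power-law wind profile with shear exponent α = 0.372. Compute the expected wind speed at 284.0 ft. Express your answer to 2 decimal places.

Power-law profile: V₂ = V₁ · (z₂/z₁)^α
V₂ = 6.4 × (284.0/34.0)^0.372 = 6.4 × (8.3529)^0.372
    = 6.4 × 2.2025 = 14.0963 m/s

14.10 m/s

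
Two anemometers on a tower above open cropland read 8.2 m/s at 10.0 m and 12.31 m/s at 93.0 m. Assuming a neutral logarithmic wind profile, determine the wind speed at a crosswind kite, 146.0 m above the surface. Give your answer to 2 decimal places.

13.14 m/s

Log law: V ∝ ln(z/z₀). From the pair, with r = V₁/V₂ = 0.66613,
ln z₀ = (ln z₁ − r·ln z₂)/(1 − r) = (2.3026 − 0.66613×4.5326)/0.33387 = -2.1466 → z₀ = 0.1169 m
V₃ = V₁ · ln(z₃/z₀)/ln(z₁/z₀) = 8.2 × 7.1302/4.4492 = 13.1412 m/s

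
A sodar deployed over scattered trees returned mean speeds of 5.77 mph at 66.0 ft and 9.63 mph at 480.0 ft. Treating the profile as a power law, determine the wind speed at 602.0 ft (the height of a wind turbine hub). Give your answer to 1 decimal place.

First find α: α = ln(V₂/V₁)/ln(z₂/z₁) = ln(9.63/5.77)/ln(480.0/66.0) = 0.51221/1.98413 = 0.2582
Extrapolate from 480.0 ft to 602.0 ft: V₃ = 9.63 × (602.0/480.0)^0.2582 = 9.63 × 1.0602 = 10.2098 mph

10.2 mph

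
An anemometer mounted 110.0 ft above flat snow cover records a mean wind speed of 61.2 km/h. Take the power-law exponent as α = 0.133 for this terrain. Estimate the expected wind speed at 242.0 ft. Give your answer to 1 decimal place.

Power-law profile: V₂ = V₁ · (z₂/z₁)^α
V₂ = 61.2 × (242.0/110.0)^0.133 = 61.2 × (2.2000)^0.133
    = 61.2 × 1.1106 = 67.9663 km/h

68.0 km/h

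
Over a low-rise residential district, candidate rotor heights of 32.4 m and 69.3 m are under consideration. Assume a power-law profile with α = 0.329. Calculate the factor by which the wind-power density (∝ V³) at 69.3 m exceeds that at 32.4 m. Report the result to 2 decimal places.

Speed ratio: V_B/V_A = (z_B/z_A)^α = (69.3/32.4)^0.329 = (2.1389)^0.329 = 1.28420
Power-density ratio: P_B/P_A = (V_B/V_A)³ = (1.28420)³ = 2.11785

2.12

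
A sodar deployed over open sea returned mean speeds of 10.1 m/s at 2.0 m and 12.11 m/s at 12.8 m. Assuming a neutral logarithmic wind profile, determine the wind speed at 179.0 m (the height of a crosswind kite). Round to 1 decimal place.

Log law: V ∝ ln(z/z₀). From the pair, with r = V₁/V₂ = 0.83402,
ln z₀ = (ln z₁ − r·ln z₂)/(1 − r) = (0.6931 − 0.83402×2.5494)/0.16598 = -8.6345 → z₀ = 0.0001779 m
V₃ = V₁ · ln(z₃/z₀)/ln(z₁/z₀) = 10.1 × 13.8219/9.3277 = 14.9664 m/s

15.0 m/s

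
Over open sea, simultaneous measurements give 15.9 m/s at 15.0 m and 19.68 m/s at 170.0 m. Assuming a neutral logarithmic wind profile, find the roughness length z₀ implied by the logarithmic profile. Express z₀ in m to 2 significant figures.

z₀ ≈ 0.00055 m

Log law: V(z) ∝ ln(z/z₀). With r = V₁/V₂ = 15.9/19.68 = 0.80793,
r · ln(z₂/z₀) = ln(z₁/z₀) ⇒ ln z₀ = (ln z₁ − r·ln z₂)/(1 − r)
ln z₀ = (2.70805 − 0.80793×5.13580) / 0.19207 = -7.5039
z₀ = exp(-7.5039) = 0.0005509 m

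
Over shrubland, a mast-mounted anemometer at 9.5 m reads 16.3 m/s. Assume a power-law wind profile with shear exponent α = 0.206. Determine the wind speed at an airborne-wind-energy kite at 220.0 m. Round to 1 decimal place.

31.1 m/s

Power-law profile: V₂ = V₁ · (z₂/z₁)^α
V₂ = 16.3 × (220.0/9.5)^0.206 = 16.3 × (23.1579)^0.206
    = 16.3 × 1.9104 = 31.1398 m/s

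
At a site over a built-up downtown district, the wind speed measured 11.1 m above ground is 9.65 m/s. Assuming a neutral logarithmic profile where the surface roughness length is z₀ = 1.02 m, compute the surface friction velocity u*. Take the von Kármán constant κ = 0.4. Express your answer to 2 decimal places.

Log law: V(z) = (u*/κ) · ln(z/z₀) ⇒ u* = κ · V / ln(z/z₀)
u* = 0.4 × 9.65 / ln(11.1/1.02) = 0.4 × 9.65 / 2.3871
   = 3.8600 / 2.3871 = 1.6170 m/s

u* ≈ 1.62 m/s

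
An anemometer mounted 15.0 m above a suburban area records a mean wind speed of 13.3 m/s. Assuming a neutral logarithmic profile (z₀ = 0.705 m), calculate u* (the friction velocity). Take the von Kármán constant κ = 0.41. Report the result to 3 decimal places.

u* ≈ 1.783 m/s

Log law: V(z) = (u*/κ) · ln(z/z₀) ⇒ u* = κ · V / ln(z/z₀)
u* = 0.41 × 13.3 / ln(15.0/0.705) = 0.41 × 13.3 / 3.0576
   = 5.4530 / 3.0576 = 1.7834 m/s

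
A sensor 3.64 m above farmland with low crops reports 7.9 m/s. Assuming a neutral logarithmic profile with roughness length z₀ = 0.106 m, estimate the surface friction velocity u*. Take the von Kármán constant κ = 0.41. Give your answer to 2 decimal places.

Log law: V(z) = (u*/κ) · ln(z/z₀) ⇒ u* = κ · V / ln(z/z₀)
u* = 0.41 × 7.9 / ln(3.64/0.106) = 0.41 × 7.9 / 3.5363
   = 3.2390 / 3.5363 = 0.9159 m/s

u* ≈ 0.92 m/s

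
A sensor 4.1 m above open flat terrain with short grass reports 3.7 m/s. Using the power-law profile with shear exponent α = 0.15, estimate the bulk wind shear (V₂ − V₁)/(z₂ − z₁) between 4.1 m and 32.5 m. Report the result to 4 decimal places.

Power law: V₂ = V₁ · (z₂/z₁)^α = 3.7 × (7.9268)^0.15 = 5.0474 m/s
ΔV/Δz = (5.0474 − 3.7)/(32.5 − 4.1) = 1.3474/28.4000 = 0.04744 m/s/m

0.0474 m/s/m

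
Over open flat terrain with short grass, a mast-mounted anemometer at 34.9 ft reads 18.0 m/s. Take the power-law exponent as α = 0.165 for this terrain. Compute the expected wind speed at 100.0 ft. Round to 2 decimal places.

Power-law profile: V₂ = V₁ · (z₂/z₁)^α
V₂ = 18.0 × (100.0/34.9)^0.165 = 18.0 × (2.8653)^0.165
    = 18.0 × 1.1897 = 21.4144 m/s

21.41 m/s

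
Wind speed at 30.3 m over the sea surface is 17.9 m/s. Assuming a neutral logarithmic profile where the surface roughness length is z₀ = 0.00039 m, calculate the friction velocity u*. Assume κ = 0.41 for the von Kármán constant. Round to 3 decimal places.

Log law: V(z) = (u*/κ) · ln(z/z₀) ⇒ u* = κ · V / ln(z/z₀)
u* = 0.41 × 17.9 / ln(30.3/0.00039) = 0.41 × 17.9 / 11.2605
   = 7.3390 / 11.2605 = 0.6517 m/s

u* ≈ 0.652 m/s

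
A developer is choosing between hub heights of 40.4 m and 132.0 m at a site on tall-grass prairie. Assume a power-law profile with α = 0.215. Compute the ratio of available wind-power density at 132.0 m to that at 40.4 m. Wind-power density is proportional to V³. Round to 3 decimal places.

Speed ratio: V_B/V_A = (z_B/z_A)^α = (132.0/40.4)^0.215 = (3.2673)^0.215 = 1.28989
Power-density ratio: P_B/P_A = (V_B/V_A)³ = (1.28989)³ = 2.14612

2.146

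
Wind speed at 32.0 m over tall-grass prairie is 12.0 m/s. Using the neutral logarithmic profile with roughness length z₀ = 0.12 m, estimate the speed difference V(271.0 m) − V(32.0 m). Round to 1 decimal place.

4.6 m/s

Log law: V₂ = V₁ · ln(z₂/z₀)/ln(z₁/z₀) = 12.0 × 7.7224/5.5860 = 16.5894 m/s
ΔV = 16.5894 − 12.0 = 4.5894 m/s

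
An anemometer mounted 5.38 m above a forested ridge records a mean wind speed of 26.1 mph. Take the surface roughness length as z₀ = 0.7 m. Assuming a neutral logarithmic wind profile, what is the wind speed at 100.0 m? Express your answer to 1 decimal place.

63.5 mph

Log law: V(z) ∝ ln(z/z₀), so V₂/V₁ = ln(z₂/z₀) / ln(z₁/z₀).
ln(100.0/0.7) = 4.9618, ln(5.38/0.7) = 2.0394
V₂ = 26.1 × 4.9618/2.0394 = 26.1 × 2.4330 = 63.5022 mph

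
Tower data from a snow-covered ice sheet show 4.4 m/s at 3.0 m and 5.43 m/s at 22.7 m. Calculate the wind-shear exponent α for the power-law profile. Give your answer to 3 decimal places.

Power law: V₂/V₁ = (z₂/z₁)^α ⇒ α = ln(V₂/V₁) / ln(z₂/z₁)
α = ln(5.43/4.4) / ln(22.7/3.0) = ln(1.2341) / ln(7.5667)
  = 0.21033 / 2.02375 = 0.10393

α ≈ 0.104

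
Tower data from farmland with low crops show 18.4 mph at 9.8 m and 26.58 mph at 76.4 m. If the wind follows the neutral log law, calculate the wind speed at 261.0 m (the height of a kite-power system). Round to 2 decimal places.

Log law: V ∝ ln(z/z₀). From the pair, with r = V₁/V₂ = 0.69225,
ln z₀ = (ln z₁ − r·ln z₂)/(1 − r) = (2.2824 − 0.69225×4.3360)/0.30775 = -2.3370 → z₀ = 0.09662 m
V₃ = V₁ · ln(z₃/z₀)/ln(z₁/z₀) = 18.4 × 7.9015/4.6193 = 31.4736 mph

31.47 mph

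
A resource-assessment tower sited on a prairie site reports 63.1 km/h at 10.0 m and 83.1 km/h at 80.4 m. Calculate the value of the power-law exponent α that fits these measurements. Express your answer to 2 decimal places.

Power law: V₂/V₁ = (z₂/z₁)^α ⇒ α = ln(V₂/V₁) / ln(z₂/z₁)
α = ln(83.1/63.1) / ln(80.4/10.0) = ln(1.3170) / ln(8.0400)
  = 0.27532 / 2.08443 = 0.13209

α ≈ 0.13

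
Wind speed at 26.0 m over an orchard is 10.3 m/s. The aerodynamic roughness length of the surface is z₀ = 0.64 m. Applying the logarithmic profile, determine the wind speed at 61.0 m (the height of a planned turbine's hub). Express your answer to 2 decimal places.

12.67 m/s

Log law: V(z) ∝ ln(z/z₀), so V₂/V₁ = ln(z₂/z₀) / ln(z₁/z₀).
ln(61.0/0.64) = 4.5572, ln(26.0/0.64) = 3.7044
V₂ = 10.3 × 4.5572/3.7044 = 10.3 × 1.2302 = 12.6711 m/s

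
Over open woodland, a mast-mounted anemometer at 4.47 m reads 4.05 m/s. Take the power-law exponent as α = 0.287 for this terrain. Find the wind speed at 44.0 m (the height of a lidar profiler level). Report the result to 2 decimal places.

Power-law profile: V₂ = V₁ · (z₂/z₁)^α
V₂ = 4.05 × (44.0/4.47)^0.287 = 4.05 × (9.8434)^0.287
    = 4.05 × 1.9277 = 7.8071 m/s

7.81 m/s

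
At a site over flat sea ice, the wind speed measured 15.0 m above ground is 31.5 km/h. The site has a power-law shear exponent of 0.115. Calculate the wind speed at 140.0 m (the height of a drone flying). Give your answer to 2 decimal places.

Power-law profile: V₂ = V₁ · (z₂/z₁)^α
V₂ = 31.5 × (140.0/15.0)^0.115 = 31.5 × (9.3333)^0.115
    = 31.5 × 1.2929 = 40.7253 km/h

40.73 km/h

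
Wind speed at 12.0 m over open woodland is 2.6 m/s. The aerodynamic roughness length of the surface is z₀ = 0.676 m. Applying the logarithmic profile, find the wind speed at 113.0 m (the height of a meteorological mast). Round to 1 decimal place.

4.6 m/s

Log law: V(z) ∝ ln(z/z₀), so V₂/V₁ = ln(z₂/z₀) / ln(z₁/z₀).
ln(113.0/0.676) = 5.1190, ln(12.0/0.676) = 2.8765
V₂ = 2.6 × 5.1190/2.8765 = 2.6 × 1.7796 = 4.6269 m/s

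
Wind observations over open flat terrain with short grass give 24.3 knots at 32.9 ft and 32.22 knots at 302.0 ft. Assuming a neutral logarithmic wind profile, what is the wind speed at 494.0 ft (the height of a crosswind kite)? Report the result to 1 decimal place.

Log law: V ∝ ln(z/z₀). From the pair, with r = V₁/V₂ = 0.75419,
ln z₀ = (ln z₁ − r·ln z₂)/(1 − r) = (3.4935 − 0.75419×5.7104)/0.24581 = -3.3085 → z₀ = 0.03657 ft
V₃ = V₁ · ln(z₃/z₀)/ln(z₁/z₀) = 24.3 × 9.5111/6.8020 = 33.9780 knots

34.0 knots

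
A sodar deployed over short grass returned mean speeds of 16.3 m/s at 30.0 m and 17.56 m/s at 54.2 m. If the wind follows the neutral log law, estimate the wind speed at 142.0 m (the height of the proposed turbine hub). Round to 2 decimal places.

19.61 m/s

Log law: V ∝ ln(z/z₀). From the pair, with r = V₁/V₂ = 0.92825,
ln z₀ = (ln z₁ − r·ln z₂)/(1 − r) = (3.4012 − 0.92825×3.9927)/0.07175 = -4.2505 → z₀ = 0.01426 m
V₃ = V₁ · ln(z₃/z₀)/ln(z₁/z₀) = 16.3 × 9.2064/7.6517 = 19.6117 m/s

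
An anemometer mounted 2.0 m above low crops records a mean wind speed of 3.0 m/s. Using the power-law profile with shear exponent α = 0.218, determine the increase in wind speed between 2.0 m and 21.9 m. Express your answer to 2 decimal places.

Power law: V₂ = V₁ · (z₂/z₁)^α = 3.0 × (10.9500)^0.218 = 5.0549 m/s
ΔV = 5.0549 − 3.0 = 2.0549 m/s

2.05 m/s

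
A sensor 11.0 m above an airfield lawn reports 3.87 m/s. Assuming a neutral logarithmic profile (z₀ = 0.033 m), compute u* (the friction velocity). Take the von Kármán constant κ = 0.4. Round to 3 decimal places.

Log law: V(z) = (u*/κ) · ln(z/z₀) ⇒ u* = κ · V / ln(z/z₀)
u* = 0.4 × 3.87 / ln(11.0/0.033) = 0.4 × 3.87 / 5.8091
   = 1.5480 / 5.8091 = 0.2665 m/s

u* ≈ 0.266 m/s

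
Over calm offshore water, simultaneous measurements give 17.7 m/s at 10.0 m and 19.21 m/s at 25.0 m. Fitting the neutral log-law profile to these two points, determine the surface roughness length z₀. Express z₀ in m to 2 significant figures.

z₀ ≈ 0.00022 m

Log law: V(z) ∝ ln(z/z₀). With r = V₁/V₂ = 17.7/19.21 = 0.92140,
r · ln(z₂/z₀) = ln(z₁/z₀) ⇒ ln z₀ = (ln z₁ − r·ln z₂)/(1 − r)
ln z₀ = (2.30259 − 0.92140×3.21888) / 0.07860 = -8.4380
z₀ = exp(-8.4380) = 0.0002165 m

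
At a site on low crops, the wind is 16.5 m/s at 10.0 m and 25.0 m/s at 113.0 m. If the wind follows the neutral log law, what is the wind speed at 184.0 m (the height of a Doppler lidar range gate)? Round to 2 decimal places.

Log law: V ∝ ln(z/z₀). From the pair, with r = V₁/V₂ = 0.66000,
ln z₀ = (ln z₁ − r·ln z₂)/(1 − r) = (2.3026 − 0.66000×4.7274)/0.34000 = -2.4044 → z₀ = 0.09032 m
V₃ = V₁ · ln(z₃/z₀)/ln(z₁/z₀) = 16.5 × 7.6193/4.7070 = 26.7091 m/s

26.71 m/s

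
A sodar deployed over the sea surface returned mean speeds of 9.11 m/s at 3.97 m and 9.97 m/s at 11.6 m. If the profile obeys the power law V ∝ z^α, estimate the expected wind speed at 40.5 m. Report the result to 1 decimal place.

First find α: α = ln(V₂/V₁)/ln(z₂/z₁) = ln(9.97/9.11)/ln(11.6/3.97) = 0.09021/1.07224 = 0.0841
Extrapolate from 11.6 m to 40.5 m: V₃ = 9.97 × (40.5/11.6)^0.0841 = 9.97 × 1.1109 = 11.0759 m/s

11.1 m/s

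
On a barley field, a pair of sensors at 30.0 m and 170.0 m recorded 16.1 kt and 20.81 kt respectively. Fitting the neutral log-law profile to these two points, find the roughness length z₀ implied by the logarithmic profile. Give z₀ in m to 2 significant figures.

Log law: V(z) ∝ ln(z/z₀). With r = V₁/V₂ = 16.1/20.81 = 0.77367,
r · ln(z₂/z₀) = ln(z₁/z₀) ⇒ ln z₀ = (ln z₁ − r·ln z₂)/(1 − r)
ln z₀ = (3.40120 − 0.77367×5.13580) / 0.22633 = -2.5281
z₀ = exp(-2.5281) = 0.07981 m

z₀ ≈ 0.080 m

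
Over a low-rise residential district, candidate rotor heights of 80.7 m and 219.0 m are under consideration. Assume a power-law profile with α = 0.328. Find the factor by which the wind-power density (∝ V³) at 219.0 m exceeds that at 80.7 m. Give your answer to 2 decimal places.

2.67

Speed ratio: V_B/V_A = (z_B/z_A)^α = (219.0/80.7)^0.328 = (2.7138)^0.328 = 1.38743
Power-density ratio: P_B/P_A = (V_B/V_A)³ = (1.38743)³ = 2.67075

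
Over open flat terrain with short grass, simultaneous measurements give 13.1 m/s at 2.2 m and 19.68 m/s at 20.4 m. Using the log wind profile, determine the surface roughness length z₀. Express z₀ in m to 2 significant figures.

Log law: V(z) ∝ ln(z/z₀). With r = V₁/V₂ = 13.1/19.68 = 0.66565,
r · ln(z₂/z₀) = ln(z₁/z₀) ⇒ ln z₀ = (ln z₁ − r·ln z₂)/(1 − r)
ln z₀ = (0.78846 − 0.66565×3.01553) / 0.33435 = -3.6454
z₀ = exp(-3.6454) = 0.02611 m

z₀ ≈ 0.026 m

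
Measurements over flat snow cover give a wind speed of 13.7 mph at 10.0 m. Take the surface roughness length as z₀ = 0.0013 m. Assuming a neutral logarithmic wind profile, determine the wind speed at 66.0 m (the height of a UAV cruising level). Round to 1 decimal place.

Log law: V(z) ∝ ln(z/z₀), so V₂/V₁ = ln(z₂/z₀) / ln(z₁/z₀).
ln(66.0/0.0013) = 10.8350, ln(10.0/0.0013) = 8.9480
V₂ = 13.7 × 10.8350/8.9480 = 13.7 × 1.2109 = 16.5892 mph

16.6 mph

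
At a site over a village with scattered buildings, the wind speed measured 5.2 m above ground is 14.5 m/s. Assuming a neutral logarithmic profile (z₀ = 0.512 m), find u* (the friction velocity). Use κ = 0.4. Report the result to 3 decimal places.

u* ≈ 2.502 m/s

Log law: V(z) = (u*/κ) · ln(z/z₀) ⇒ u* = κ · V / ln(z/z₀)
u* = 0.4 × 14.5 / ln(5.2/0.512) = 0.4 × 14.5 / 2.3181
   = 5.8000 / 2.3181 = 2.5021 m/s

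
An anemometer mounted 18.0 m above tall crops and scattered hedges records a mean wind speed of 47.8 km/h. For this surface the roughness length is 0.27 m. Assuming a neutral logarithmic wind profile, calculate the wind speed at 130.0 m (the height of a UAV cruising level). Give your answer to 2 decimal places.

70.30 km/h

Log law: V(z) ∝ ln(z/z₀), so V₂/V₁ = ln(z₂/z₀) / ln(z₁/z₀).
ln(130.0/0.27) = 6.1769, ln(18.0/0.27) = 4.1997
V₂ = 47.8 × 6.1769/4.1997 = 47.8 × 1.4708 = 70.3036 km/h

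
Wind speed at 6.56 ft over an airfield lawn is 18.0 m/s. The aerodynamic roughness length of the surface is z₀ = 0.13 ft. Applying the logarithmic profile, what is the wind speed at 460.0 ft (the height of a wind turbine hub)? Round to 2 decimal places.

37.51 m/s

Log law: V(z) ∝ ln(z/z₀), so V₂/V₁ = ln(z₂/z₀) / ln(z₁/z₀).
ln(460.0/0.13) = 8.1714, ln(6.56/0.13) = 3.9212
V₂ = 18.0 × 8.1714/3.9212 = 18.0 × 2.0839 = 37.5104 m/s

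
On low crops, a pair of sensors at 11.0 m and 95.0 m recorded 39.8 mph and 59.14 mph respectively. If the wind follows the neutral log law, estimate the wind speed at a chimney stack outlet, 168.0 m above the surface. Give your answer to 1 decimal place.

64.3 mph

Log law: V ∝ ln(z/z₀). From the pair, with r = V₁/V₂ = 0.67298,
ln z₀ = (ln z₁ − r·ln z₂)/(1 − r) = (2.3979 − 0.67298×4.5539)/0.32702 = -2.0389 → z₀ = 0.1302 m
V₃ = V₁ · ln(z₃/z₀)/ln(z₁/z₀) = 39.8 × 7.1629/4.4368 = 64.2539 mph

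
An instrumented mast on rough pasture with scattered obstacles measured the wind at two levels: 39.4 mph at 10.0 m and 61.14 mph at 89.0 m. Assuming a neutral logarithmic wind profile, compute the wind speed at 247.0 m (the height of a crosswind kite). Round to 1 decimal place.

Log law: V ∝ ln(z/z₀). From the pair, with r = V₁/V₂ = 0.64442,
ln z₀ = (ln z₁ − r·ln z₂)/(1 − r) = (2.3026 − 0.64442×4.4886)/0.35558 = -1.6593 → z₀ = 0.1903 m
V₃ = V₁ · ln(z₃/z₀)/ln(z₁/z₀) = 39.4 × 7.1686/3.9618 = 71.2912 mph

71.3 mph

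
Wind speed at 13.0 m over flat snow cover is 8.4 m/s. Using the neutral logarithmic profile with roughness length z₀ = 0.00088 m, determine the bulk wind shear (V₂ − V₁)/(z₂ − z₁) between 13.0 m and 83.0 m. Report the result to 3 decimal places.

0.023 m/s/m

Log law: V₂ = V₁ · ln(z₂/z₀)/ln(z₁/z₀) = 8.4 × 11.4544/9.6005 = 10.0221 m/s
ΔV/Δz = (10.0221 − 8.4)/(83.0 − 13.0) = 1.6221/70.0000 = 0.02317 m/s/m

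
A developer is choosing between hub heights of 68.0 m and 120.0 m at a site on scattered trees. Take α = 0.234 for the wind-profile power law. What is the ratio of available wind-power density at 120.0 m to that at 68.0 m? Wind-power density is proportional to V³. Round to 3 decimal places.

Speed ratio: V_B/V_A = (z_B/z_A)^α = (120.0/68.0)^0.234 = (1.7647)^0.234 = 1.14215
Power-density ratio: P_B/P_A = (V_B/V_A)³ = (1.14215)³ = 1.48992

1.490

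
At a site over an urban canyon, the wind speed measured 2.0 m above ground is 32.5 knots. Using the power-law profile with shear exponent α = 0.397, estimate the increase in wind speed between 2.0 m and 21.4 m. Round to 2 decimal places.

50.78 knots

Power law: V₂ = V₁ · (z₂/z₁)^α = 32.5 × (10.7000)^0.397 = 83.2815 knots
ΔV = 83.2815 − 32.5 = 50.7815 knots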